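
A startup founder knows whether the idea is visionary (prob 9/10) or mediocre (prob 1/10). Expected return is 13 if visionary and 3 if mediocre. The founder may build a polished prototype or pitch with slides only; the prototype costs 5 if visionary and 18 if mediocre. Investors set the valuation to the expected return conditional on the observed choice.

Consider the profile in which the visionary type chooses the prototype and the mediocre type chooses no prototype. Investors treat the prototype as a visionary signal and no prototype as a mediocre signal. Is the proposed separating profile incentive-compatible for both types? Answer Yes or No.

Under these beliefs, the prototype earns valuation 13 and no prototype earns valuation 3.
visionary: the prototype nets 13 − 5 = 8; no prototype nets 3. visionary prefers the prototype.
mediocre: the prototype nets 13 − 18 = -5; no prototype nets 3. mediocre prefers no prototype.
Neither type deviates, so the separating profile is an equilibrium.

Yes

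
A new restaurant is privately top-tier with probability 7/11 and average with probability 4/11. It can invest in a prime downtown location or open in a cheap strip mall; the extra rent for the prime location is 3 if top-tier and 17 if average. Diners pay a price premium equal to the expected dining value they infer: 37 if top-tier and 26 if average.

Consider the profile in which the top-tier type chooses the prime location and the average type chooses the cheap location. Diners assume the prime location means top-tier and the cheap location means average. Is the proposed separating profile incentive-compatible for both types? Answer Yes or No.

Under these beliefs, the prime location earns price premium 37 and the cheap location earns price premium 26.
top-tier: the prime location nets 37 − 3 = 34; the cheap location nets 26. top-tier prefers the prime location.
average: the prime location nets 37 − 17 = 20; the cheap location nets 26. average prefers the cheap location.
Neither type deviates, so the separating profile is an equilibrium.

Yes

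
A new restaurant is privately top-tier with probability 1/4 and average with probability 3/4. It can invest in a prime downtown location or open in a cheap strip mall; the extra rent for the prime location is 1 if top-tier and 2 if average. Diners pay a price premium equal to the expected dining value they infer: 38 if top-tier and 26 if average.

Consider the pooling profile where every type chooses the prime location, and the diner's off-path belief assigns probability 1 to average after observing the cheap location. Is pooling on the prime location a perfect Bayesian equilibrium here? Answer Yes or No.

Yes

On path, the diner holds the prior and pays 1/4·38 + 3/4·26 = 29. Off path (the cheap location), believing average, it pays 26.
top-tier: the prime location nets 29 − 1 = 28; the cheap location nets 26. top-tier stays.
average: the prime location nets 29 − 2 = 27; the cheap location nets 26. average stays.
No type deviates, so pooling is sustained.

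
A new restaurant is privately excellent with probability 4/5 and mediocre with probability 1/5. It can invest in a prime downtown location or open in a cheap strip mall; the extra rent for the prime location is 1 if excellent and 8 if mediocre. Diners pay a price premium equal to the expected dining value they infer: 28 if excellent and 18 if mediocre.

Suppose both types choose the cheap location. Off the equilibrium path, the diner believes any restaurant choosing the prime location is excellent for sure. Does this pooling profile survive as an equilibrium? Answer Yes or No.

No

On path, the diner holds the prior and pays 4/5·28 + 1/5·18 = 26. Off path (the prime location), believing excellent, it pays 28.
excellent: the cheap location nets 26; the prime location nets 28 − 1 = 27. excellent would deviate.
mediocre: the cheap location nets 26; the prime location nets 28 − 8 = 20. mediocre stays.
A type deviates, so pooling fails.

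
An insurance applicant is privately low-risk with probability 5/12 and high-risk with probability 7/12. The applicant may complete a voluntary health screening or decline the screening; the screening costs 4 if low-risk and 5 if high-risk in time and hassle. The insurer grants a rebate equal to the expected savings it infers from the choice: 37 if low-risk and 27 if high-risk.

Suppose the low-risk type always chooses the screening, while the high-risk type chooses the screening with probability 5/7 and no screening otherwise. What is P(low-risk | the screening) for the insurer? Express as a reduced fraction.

1/2

P(the screening) = (5/12)·1 + (7/12)·(5/7) = 5/6.
By Bayes' rule, P(low-risk | the screening) = (5/12) / (5/6) = 1/2.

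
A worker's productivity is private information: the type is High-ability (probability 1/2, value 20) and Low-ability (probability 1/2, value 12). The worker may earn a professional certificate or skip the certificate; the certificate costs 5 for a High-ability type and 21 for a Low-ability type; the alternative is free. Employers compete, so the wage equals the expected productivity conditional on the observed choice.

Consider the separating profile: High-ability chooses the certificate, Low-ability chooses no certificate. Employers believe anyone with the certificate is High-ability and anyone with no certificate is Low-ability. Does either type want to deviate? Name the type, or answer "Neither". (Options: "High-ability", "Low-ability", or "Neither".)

The certificate pays 20; no certificate pays 12.
High-ability: assigned the certificate, nets 20 − 5 = 15; deviating to no certificate nets 12.
Low-ability: assigned no certificate, nets 12; deviating to the certificate nets 20 − 21 = -1.
Both types strictly prefer their assigned action; no profitable deviation.

Neither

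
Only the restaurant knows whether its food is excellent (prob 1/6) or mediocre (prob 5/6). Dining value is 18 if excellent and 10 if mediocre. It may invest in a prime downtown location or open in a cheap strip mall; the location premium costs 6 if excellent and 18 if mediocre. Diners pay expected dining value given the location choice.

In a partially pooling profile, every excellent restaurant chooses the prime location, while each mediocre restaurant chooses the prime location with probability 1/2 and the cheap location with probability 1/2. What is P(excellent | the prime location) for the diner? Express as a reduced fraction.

2/7

P(the prime location) = (1/6)·1 + (5/6)·(1/2) = 7/12.
By Bayes' rule, P(excellent | the prime location) = (1/6) / (7/12) = 2/7.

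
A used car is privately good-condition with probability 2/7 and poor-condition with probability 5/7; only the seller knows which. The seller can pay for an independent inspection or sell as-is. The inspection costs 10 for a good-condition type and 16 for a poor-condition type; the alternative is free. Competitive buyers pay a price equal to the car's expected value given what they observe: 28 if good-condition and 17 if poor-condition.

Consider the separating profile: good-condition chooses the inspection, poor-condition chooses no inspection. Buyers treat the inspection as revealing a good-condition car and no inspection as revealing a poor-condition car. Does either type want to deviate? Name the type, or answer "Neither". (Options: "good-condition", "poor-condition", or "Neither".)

Neither

The inspection pays 28; no inspection pays 17.
good-condition: assigned the inspection, nets 28 − 10 = 18; deviating to no inspection nets 17.
poor-condition: assigned no inspection, nets 17; deviating to the inspection nets 28 − 16 = 12.
Both types strictly prefer their assigned action; no profitable deviation.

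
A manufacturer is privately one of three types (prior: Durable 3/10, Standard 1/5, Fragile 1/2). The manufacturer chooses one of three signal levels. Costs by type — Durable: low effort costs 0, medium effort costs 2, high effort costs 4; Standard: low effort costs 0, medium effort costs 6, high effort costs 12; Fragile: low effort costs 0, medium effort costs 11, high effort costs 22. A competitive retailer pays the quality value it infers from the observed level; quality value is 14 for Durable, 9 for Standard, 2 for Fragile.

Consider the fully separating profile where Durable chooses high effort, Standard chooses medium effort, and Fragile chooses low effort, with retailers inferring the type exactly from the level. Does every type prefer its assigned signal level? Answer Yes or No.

Yes

Separating prices: high effort → 14, medium effort → 9, low effort → 2.
Durable (assigned high effort): low effort: 2 − 0 = 2; medium effort: 9 − 2 = 7; high effort: 14 − 4 = 10. Durable stays.
Standard (assigned medium effort): low effort: 2 − 0 = 2; medium effort: 9 − 6 = 3; high effort: 14 − 12 = 2. Standard stays.
Fragile (assigned low effort): low effort: 2 − 0 = 2; medium effort: 9 − 11 = -2; high effort: 14 − 22 = -8. Fragile stays.
Every type prefers its assigned level; separation holds.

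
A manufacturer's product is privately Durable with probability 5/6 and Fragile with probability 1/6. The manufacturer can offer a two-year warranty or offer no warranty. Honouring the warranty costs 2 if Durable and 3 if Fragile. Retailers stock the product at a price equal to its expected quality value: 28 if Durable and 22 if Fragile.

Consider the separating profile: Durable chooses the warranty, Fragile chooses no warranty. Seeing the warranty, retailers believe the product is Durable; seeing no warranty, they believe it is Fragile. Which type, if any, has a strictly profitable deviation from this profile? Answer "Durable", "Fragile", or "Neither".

Fragile

The warranty pays 28; no warranty pays 22.
Durable: assigned the warranty, nets 28 − 2 = 26; deviating to no warranty nets 22.
Fragile: assigned no warranty, nets 22; deviating to the warranty nets 28 − 3 = 25.
The Fragile type gains 3 by deviating.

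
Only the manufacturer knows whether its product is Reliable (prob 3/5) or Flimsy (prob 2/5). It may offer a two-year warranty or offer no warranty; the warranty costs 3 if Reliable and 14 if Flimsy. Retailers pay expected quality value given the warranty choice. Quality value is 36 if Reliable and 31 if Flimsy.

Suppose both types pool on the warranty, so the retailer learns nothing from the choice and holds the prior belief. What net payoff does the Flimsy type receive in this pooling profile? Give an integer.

20

Pooled price = 3/5·36 + 2/5·31 = 34.
Flimsy pays cost 14 for the warranty, so net payoff = 34 − 14 = 20.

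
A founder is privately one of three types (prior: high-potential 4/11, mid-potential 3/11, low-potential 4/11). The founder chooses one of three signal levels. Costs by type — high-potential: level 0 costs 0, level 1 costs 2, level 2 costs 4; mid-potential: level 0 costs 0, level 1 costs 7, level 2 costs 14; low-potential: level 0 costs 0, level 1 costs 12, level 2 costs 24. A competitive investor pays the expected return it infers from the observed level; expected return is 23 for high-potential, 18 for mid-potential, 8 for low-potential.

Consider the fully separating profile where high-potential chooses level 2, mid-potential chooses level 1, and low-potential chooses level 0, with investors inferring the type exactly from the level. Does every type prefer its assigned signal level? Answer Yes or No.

Separating valuations: level 2 → 23, level 1 → 18, level 0 → 8.
high-potential (assigned level 2): level 0: 8 − 0 = 8; level 1: 18 − 2 = 16; level 2: 23 − 4 = 19. high-potential stays.
mid-potential (assigned level 1): level 0: 8 − 0 = 8; level 1: 18 − 7 = 11; level 2: 23 − 14 = 9. mid-potential stays.
low-potential (assigned level 0): level 0: 8 − 0 = 8; level 1: 18 − 12 = 6; level 2: 23 − 24 = -1. low-potential stays.
Every type prefers its assigned level; separation holds.

Yes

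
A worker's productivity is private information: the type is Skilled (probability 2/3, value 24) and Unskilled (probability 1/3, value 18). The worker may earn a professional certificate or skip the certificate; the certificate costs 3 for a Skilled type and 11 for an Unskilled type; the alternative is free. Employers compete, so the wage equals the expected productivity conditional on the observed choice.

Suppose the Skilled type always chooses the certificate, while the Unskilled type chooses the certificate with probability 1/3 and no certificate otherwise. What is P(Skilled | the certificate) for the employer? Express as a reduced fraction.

6/7

P(the certificate) = (2/3)·1 + (1/3)·(1/3) = 7/9.
By Bayes' rule, P(Skilled | the certificate) = (2/3) / (7/9) = 6/7.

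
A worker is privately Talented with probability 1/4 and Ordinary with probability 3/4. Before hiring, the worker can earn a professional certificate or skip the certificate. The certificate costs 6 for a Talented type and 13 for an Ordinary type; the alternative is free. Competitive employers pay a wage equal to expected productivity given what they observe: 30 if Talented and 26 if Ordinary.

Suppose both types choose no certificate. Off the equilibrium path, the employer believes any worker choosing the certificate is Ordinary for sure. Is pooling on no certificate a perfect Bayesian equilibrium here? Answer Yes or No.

On path, the employer holds the prior and pays 1/4·30 + 3/4·26 = 27. Off path (the certificate), believing Ordinary, it pays 26.
Talented: no certificate nets 27; the certificate nets 26 − 6 = 20. Talented stays.
Ordinary: no certificate nets 27; the certificate nets 26 − 13 = 13. Ordinary stays.
No type deviates, so pooling is sustained.

Yes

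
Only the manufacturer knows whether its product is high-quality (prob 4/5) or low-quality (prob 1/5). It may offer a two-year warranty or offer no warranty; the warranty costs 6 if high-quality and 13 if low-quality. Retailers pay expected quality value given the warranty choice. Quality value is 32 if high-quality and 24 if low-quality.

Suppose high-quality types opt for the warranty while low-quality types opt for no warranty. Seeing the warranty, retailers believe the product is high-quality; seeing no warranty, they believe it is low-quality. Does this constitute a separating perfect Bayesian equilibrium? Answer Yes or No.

Yes

Under these beliefs, the warranty earns price 32 and no warranty earns price 24.
high-quality: the warranty nets 32 − 6 = 26; no warranty nets 24. high-quality prefers the warranty.
low-quality: the warranty nets 32 − 13 = 19; no warranty nets 24. low-quality prefers no warranty.
Neither type deviates, so the separating profile is an equilibrium.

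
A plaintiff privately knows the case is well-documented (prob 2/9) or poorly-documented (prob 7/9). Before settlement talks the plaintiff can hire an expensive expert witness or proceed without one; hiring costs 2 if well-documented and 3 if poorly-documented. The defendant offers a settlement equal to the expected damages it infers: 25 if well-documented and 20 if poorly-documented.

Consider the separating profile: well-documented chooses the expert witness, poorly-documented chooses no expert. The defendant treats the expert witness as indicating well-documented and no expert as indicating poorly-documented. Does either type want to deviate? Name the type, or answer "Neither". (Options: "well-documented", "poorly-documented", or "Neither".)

poorly-documented

The expert witness pays 25; no expert pays 20.
well-documented: assigned the expert witness, nets 25 − 2 = 23; deviating to no expert nets 20.
poorly-documented: assigned no expert, nets 20; deviating to the expert witness nets 25 − 3 = 22.
The poorly-documented type gains 2 by deviating.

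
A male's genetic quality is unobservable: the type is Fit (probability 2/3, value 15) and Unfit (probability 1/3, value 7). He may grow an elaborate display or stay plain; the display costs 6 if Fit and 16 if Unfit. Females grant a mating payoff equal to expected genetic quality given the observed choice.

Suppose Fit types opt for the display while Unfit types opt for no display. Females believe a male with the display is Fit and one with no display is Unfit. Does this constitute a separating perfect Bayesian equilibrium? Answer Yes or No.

Yes

Under these beliefs, the display earns mating payoff 15 and no display earns mating payoff 7.
Fit: the display nets 15 − 6 = 9; no display nets 7. Fit prefers the display.
Unfit: the display nets 15 − 16 = -1; no display nets 7. Unfit prefers no display.
Neither type deviates, so the separating profile is an equilibrium.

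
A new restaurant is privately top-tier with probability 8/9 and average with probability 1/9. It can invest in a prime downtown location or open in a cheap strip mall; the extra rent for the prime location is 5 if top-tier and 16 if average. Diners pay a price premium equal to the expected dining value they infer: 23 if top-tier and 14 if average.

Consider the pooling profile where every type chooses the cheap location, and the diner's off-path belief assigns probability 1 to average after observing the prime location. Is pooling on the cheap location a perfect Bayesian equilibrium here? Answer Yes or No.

Yes

On path, the diner holds the prior and pays 8/9·23 + 1/9·14 = 22. Off path (the prime location), believing average, it pays 14.
top-tier: the cheap location nets 22; the prime location nets 14 − 5 = 9. top-tier stays.
average: the cheap location nets 22; the prime location nets 14 − 16 = -2. average stays.
No type deviates, so pooling is sustained.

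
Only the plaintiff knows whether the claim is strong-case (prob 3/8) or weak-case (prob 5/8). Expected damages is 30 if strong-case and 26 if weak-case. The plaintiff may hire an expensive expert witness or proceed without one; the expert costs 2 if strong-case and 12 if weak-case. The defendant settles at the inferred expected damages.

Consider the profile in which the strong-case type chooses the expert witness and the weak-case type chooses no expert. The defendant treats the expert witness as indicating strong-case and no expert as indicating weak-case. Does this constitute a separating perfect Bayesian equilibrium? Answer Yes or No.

Yes

Under these beliefs, the expert witness earns settlement 30 and no expert earns settlement 26.
strong-case: the expert witness nets 30 − 2 = 28; no expert nets 26. strong-case prefers the expert witness.
weak-case: the expert witness nets 30 − 12 = 18; no expert nets 26. weak-case prefers no expert.
Neither type deviates, so the separating profile is an equilibrium.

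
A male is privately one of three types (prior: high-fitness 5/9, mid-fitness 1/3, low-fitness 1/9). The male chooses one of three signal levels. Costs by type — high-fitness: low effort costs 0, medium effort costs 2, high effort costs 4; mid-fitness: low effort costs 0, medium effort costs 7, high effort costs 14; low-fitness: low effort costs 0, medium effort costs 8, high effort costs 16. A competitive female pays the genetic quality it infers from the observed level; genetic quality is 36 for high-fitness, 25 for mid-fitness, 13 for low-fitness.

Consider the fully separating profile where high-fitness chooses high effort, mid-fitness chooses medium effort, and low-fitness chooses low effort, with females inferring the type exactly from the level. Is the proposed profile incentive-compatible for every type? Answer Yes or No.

Separating mating payoffs: high effort → 36, medium effort → 25, low effort → 13.
high-fitness (assigned high effort): low effort: 13 − 0 = 13; medium effort: 25 − 2 = 23; high effort: 36 − 4 = 32. high-fitness stays.
mid-fitness (assigned medium effort): low effort: 13 − 0 = 13; medium effort: 25 − 7 = 18; high effort: 36 − 14 = 22. mid-fitness prefers high effort.
low-fitness (assigned low effort): low effort: 13 − 0 = 13; medium effort: 25 − 8 = 17; high effort: 36 − 16 = 20. low-fitness prefers high effort.
At least one type deviates; the separating profile fails.

No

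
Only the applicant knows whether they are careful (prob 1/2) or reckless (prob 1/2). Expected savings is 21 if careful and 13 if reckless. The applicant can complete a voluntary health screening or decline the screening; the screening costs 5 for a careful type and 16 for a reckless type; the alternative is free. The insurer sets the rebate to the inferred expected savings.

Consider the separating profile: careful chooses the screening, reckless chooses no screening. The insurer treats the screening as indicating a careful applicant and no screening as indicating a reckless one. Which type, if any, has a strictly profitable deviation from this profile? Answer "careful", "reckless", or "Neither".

The screening pays 21; no screening pays 13.
careful: assigned the screening, nets 21 − 5 = 16; deviating to no screening nets 13.
reckless: assigned no screening, nets 13; deviating to the screening nets 21 − 16 = 5.
Both types strictly prefer their assigned action; no profitable deviation.

Neither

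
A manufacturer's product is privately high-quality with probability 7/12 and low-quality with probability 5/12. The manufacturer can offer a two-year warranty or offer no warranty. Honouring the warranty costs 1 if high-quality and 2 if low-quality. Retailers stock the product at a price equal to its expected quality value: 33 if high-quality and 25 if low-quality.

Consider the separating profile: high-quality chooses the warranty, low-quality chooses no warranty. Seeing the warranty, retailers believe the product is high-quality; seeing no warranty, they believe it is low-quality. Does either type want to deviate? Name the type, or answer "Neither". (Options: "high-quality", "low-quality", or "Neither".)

low-quality

The warranty pays 33; no warranty pays 25.
high-quality: assigned the warranty, nets 33 − 1 = 32; deviating to no warranty nets 25.
low-quality: assigned no warranty, nets 25; deviating to the warranty nets 33 − 2 = 31.
The low-quality type gains 6 by deviating.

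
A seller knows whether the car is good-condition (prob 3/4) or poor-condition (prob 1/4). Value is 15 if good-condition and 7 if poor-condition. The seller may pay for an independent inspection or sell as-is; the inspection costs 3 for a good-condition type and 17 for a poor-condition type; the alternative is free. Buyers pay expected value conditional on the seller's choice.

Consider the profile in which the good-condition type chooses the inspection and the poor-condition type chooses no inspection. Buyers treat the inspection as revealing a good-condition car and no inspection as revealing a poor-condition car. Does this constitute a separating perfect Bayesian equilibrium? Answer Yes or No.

Yes

Under these beliefs, the inspection earns price 15 and no inspection earns price 7.
good-condition: the inspection nets 15 − 3 = 12; no inspection nets 7. good-condition prefers the inspection.
poor-condition: the inspection nets 15 − 17 = -2; no inspection nets 7. poor-condition prefers no inspection.
Neither type deviates, so the separating profile is an equilibrium.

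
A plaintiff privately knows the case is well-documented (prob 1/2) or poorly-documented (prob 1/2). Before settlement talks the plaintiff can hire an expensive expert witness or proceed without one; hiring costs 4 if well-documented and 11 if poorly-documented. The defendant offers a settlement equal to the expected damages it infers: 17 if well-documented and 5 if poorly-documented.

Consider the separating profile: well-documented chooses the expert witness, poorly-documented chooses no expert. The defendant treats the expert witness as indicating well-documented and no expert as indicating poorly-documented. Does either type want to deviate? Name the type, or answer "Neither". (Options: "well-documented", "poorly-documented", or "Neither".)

The expert witness pays 17; no expert pays 5.
well-documented: assigned the expert witness, nets 17 − 4 = 13; deviating to no expert nets 5.
poorly-documented: assigned no expert, nets 5; deviating to the expert witness nets 17 − 11 = 6.
The poorly-documented type gains 1 by deviating.

poorly-documented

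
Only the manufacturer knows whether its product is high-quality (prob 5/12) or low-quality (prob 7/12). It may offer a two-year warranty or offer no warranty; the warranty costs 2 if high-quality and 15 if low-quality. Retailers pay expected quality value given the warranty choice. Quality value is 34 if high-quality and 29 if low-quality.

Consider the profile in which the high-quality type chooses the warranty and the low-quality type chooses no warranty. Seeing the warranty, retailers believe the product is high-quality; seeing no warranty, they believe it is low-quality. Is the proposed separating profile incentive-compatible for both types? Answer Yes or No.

Under these beliefs, the warranty earns price 34 and no warranty earns price 29.
high-quality: the warranty nets 34 − 2 = 32; no warranty nets 29. high-quality prefers the warranty.
low-quality: the warranty nets 34 − 15 = 19; no warranty nets 29. low-quality prefers no warranty.
Neither type deviates, so the separating profile is an equilibrium.

Yes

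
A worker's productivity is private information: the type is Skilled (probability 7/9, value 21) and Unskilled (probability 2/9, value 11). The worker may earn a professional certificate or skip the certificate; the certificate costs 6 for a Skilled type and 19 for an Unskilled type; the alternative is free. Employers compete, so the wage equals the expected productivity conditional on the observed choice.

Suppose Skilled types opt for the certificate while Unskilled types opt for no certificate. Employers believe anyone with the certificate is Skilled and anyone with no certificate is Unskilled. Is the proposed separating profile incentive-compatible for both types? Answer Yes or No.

Under these beliefs, the certificate earns wage 21 and no certificate earns wage 11.
Skilled: the certificate nets 21 − 6 = 15; no certificate nets 11. Skilled prefers the certificate.
Unskilled: the certificate nets 21 − 19 = 2; no certificate nets 11. Unskilled prefers no certificate.
Neither type deviates, so the separating profile is an equilibrium.

Yes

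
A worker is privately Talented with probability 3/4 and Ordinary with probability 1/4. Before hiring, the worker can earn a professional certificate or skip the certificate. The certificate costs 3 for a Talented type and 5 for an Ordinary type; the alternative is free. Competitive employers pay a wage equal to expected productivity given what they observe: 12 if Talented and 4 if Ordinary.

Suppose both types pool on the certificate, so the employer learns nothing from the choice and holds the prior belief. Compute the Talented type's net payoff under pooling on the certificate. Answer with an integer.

Pooled wage = 3/4·12 + 1/4·4 = 10.
Talented pays cost 3 for the certificate, so net payoff = 10 − 3 = 7.

7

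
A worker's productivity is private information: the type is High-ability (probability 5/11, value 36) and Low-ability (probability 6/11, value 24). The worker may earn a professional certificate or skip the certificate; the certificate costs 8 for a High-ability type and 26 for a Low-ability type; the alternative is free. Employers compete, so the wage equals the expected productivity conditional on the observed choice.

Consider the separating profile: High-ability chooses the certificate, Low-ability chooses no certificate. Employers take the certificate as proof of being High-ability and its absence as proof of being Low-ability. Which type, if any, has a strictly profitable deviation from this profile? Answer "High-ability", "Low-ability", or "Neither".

The certificate pays 36; no certificate pays 24.
High-ability: assigned the certificate, nets 36 − 8 = 28; deviating to no certificate nets 24.
Low-ability: assigned no certificate, nets 24; deviating to the certificate nets 36 − 26 = 10.
Both types strictly prefer their assigned action; no profitable deviation.

Neither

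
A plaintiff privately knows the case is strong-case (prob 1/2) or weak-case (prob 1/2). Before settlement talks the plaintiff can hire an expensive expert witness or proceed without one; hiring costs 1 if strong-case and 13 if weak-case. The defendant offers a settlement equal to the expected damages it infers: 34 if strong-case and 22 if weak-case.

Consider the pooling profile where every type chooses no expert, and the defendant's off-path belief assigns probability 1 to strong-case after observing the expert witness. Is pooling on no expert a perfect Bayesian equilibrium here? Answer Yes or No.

No

On path, the defendant holds the prior and pays 1/2·34 + 1/2·22 = 28. Off path (the expert witness), believing strong-case, it pays 34.
strong-case: no expert nets 28; the expert witness nets 34 − 1 = 33. strong-case would deviate.
weak-case: no expert nets 28; the expert witness nets 34 − 13 = 21. weak-case stays.
A type deviates, so pooling fails.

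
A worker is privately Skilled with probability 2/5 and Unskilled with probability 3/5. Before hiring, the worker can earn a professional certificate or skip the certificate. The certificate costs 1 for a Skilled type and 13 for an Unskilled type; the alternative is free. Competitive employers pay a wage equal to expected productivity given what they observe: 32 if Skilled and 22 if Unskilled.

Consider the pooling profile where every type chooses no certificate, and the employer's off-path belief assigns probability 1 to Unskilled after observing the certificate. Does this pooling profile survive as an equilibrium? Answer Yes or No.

On path, the employer holds the prior and pays 2/5·32 + 3/5·22 = 26. Off path (the certificate), believing Unskilled, it pays 22.
Skilled: no certificate nets 26; the certificate nets 22 − 1 = 21. Skilled stays.
Unskilled: no certificate nets 26; the certificate nets 22 − 13 = 9. Unskilled stays.
No type deviates, so pooling is sustained.

Yes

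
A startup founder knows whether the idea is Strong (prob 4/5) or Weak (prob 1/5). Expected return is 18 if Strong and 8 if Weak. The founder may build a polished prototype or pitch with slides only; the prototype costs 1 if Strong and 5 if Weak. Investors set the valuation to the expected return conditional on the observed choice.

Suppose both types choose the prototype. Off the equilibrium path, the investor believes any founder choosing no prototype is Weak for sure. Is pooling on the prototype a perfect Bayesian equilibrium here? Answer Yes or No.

On path, the investor holds the prior and pays 4/5·18 + 1/5·8 = 16. Off path (no prototype), believing Weak, it pays 8.
Strong: the prototype nets 16 − 1 = 15; no prototype nets 8. Strong stays.
Weak: the prototype nets 16 − 5 = 11; no prototype nets 8. Weak stays.
No type deviates, so pooling is sustained.

Yes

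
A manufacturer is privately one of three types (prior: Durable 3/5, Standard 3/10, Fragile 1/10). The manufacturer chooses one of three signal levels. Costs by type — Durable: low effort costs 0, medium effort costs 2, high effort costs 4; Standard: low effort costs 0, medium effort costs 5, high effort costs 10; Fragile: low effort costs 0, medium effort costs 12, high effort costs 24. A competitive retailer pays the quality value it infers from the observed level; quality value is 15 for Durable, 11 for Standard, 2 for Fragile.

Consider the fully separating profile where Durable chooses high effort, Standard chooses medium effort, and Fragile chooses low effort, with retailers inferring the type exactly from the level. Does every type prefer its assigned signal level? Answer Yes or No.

Yes

Separating prices: high effort → 15, medium effort → 11, low effort → 2.
Durable (assigned high effort): low effort: 2 − 0 = 2; medium effort: 11 − 2 = 9; high effort: 15 − 4 = 11. Durable stays.
Standard (assigned medium effort): low effort: 2 − 0 = 2; medium effort: 11 − 5 = 6; high effort: 15 − 10 = 5. Standard stays.
Fragile (assigned low effort): low effort: 2 − 0 = 2; medium effort: 11 − 12 = -1; high effort: 15 − 24 = -9. Fragile stays.
Every type prefers its assigned level; separation holds.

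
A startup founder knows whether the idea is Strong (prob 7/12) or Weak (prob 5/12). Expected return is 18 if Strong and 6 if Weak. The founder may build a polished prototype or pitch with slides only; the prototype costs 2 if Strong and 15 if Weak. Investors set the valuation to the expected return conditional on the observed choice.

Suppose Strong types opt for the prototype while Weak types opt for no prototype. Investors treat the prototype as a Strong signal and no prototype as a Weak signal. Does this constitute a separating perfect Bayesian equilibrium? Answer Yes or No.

Yes

Under these beliefs, the prototype earns valuation 18 and no prototype earns valuation 6.
Strong: the prototype nets 18 − 2 = 16; no prototype nets 6. Strong prefers the prototype.
Weak: the prototype nets 18 − 15 = 3; no prototype nets 6. Weak prefers no prototype.
Neither type deviates, so the separating profile is an equilibrium.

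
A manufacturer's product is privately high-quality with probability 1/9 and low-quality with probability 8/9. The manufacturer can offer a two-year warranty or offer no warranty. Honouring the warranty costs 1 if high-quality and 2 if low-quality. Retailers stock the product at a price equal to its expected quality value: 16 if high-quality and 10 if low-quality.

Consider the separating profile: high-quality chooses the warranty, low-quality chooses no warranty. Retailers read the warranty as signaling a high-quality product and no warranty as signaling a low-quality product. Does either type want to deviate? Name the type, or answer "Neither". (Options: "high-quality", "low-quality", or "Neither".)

low-quality

The warranty pays 16; no warranty pays 10.
high-quality: assigned the warranty, nets 16 − 1 = 15; deviating to no warranty nets 10.
low-quality: assigned no warranty, nets 10; deviating to the warranty nets 16 − 2 = 14.
The low-quality type gains 4 by deviating.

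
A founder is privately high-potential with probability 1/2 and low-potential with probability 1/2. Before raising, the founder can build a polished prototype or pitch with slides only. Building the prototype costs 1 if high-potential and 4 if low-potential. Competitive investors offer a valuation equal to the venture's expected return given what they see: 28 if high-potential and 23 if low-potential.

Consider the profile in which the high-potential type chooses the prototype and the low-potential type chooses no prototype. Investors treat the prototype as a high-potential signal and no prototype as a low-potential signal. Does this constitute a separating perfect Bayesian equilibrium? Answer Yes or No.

Under these beliefs, the prototype earns valuation 28 and no prototype earns valuation 23.
high-potential: the prototype nets 28 − 1 = 27; no prototype nets 23. high-potential prefers the prototype.
low-potential: the prototype nets 28 − 4 = 24; no prototype nets 23. low-potential would deviate to the prototype.
low-potential has a profitable deviation, so the profile is not an equilibrium.

No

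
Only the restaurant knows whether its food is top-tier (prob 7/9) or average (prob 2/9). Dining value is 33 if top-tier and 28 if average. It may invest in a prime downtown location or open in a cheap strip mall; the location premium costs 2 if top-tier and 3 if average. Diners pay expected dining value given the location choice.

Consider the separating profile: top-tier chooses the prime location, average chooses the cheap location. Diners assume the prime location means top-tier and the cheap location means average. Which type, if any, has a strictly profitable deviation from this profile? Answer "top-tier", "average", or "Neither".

The prime location pays 33; the cheap location pays 28.
top-tier: assigned the prime location, nets 33 − 2 = 31; deviating to the cheap location nets 28.
average: assigned the cheap location, nets 28; deviating to the prime location nets 33 − 3 = 30.
The average type gains 2 by deviating.

average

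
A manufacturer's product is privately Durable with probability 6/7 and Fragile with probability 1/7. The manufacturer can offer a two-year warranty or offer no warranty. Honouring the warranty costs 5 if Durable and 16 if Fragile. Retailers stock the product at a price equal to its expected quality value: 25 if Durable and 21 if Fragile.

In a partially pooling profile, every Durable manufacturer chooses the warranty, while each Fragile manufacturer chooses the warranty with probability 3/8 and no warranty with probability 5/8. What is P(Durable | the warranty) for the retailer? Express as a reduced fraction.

16/17

P(the warranty) = (6/7)·1 + (1/7)·(3/8) = 51/56.
By Bayes' rule, P(Durable | the warranty) = (6/7) / (51/56) = 16/17.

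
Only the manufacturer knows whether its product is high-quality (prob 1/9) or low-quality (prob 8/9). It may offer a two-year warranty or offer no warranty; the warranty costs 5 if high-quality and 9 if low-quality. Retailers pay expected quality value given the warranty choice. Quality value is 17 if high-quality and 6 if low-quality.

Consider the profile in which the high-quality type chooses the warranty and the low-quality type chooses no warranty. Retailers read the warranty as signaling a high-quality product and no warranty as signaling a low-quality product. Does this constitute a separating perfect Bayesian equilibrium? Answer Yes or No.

No

Under these beliefs, the warranty earns price 17 and no warranty earns price 6.
high-quality: the warranty nets 17 − 5 = 12; no warranty nets 6. high-quality prefers the warranty.
low-quality: the warranty nets 17 − 9 = 8; no warranty nets 6. low-quality would deviate to the warranty.
low-quality has a profitable deviation, so the profile is not an equilibrium.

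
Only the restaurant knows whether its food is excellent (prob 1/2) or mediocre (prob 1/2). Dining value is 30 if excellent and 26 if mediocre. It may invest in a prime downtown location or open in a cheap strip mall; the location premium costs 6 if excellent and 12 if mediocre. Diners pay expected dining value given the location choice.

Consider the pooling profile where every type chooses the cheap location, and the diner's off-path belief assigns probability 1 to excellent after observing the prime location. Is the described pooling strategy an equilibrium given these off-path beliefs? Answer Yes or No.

On path, the diner holds the prior and pays 1/2·30 + 1/2·26 = 28. Off path (the prime location), believing excellent, it pays 30.
excellent: the cheap location nets 28; the prime location nets 30 − 6 = 24. excellent stays.
mediocre: the cheap location nets 28; the prime location nets 30 − 12 = 18. mediocre stays.
No type deviates, so pooling is sustained.

Yes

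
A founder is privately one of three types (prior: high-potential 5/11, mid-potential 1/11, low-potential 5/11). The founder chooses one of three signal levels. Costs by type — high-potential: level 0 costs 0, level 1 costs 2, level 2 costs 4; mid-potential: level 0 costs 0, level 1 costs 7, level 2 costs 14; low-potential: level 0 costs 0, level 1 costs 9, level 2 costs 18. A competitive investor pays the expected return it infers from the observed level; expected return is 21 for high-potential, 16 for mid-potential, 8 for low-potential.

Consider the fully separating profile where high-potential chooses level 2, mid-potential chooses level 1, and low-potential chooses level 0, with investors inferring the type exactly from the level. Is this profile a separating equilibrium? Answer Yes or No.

Yes

Separating valuations: level 2 → 21, level 1 → 16, level 0 → 8.
high-potential (assigned level 2): level 0: 8 − 0 = 8; level 1: 16 − 2 = 14; level 2: 21 − 4 = 17. high-potential stays.
mid-potential (assigned level 1): level 0: 8 − 0 = 8; level 1: 16 − 7 = 9; level 2: 21 − 14 = 7. mid-potential stays.
low-potential (assigned level 0): level 0: 8 − 0 = 8; level 1: 16 − 9 = 7; level 2: 21 − 18 = 3. low-potential stays.
Every type prefers its assigned level; separation holds.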